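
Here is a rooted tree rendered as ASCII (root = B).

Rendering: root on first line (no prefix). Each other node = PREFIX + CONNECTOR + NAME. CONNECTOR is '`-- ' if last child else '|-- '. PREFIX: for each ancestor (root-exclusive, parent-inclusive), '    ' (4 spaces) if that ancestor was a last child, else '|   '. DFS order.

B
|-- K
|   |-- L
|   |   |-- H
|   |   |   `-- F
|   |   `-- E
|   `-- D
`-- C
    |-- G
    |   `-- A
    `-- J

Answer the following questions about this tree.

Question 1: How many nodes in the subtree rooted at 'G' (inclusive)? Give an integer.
Subtree rooted at G contains: A, G
Count = 2

Answer: 2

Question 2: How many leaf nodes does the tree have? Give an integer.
Leaves (nodes with no children): A, D, E, F, J

Answer: 5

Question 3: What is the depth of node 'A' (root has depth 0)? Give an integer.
Path from root to A: B -> C -> G -> A
Depth = number of edges = 3

Answer: 3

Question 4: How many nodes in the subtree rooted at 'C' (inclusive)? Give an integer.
Subtree rooted at C contains: A, C, G, J
Count = 4

Answer: 4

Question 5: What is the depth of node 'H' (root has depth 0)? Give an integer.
Answer: 3

Derivation:
Path from root to H: B -> K -> L -> H
Depth = number of edges = 3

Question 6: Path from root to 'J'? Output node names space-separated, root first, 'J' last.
Walk down from root: B -> C -> J

Answer: B C J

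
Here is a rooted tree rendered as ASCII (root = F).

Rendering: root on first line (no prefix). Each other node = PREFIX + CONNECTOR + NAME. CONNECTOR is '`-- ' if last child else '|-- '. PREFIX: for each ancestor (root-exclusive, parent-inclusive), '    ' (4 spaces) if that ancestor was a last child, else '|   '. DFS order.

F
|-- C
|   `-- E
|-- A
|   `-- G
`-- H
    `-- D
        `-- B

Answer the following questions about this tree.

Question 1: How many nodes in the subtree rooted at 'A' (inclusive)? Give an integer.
Subtree rooted at A contains: A, G
Count = 2

Answer: 2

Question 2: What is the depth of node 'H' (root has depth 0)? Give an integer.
Answer: 1

Derivation:
Path from root to H: F -> H
Depth = number of edges = 1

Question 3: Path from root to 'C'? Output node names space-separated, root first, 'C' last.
Answer: F C

Derivation:
Walk down from root: F -> C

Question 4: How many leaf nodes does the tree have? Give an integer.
Leaves (nodes with no children): B, E, G

Answer: 3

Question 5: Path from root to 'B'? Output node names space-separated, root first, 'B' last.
Answer: F H D B

Derivation:
Walk down from root: F -> H -> D -> B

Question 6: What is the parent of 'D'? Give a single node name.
Scan adjacency: D appears as child of H

Answer: H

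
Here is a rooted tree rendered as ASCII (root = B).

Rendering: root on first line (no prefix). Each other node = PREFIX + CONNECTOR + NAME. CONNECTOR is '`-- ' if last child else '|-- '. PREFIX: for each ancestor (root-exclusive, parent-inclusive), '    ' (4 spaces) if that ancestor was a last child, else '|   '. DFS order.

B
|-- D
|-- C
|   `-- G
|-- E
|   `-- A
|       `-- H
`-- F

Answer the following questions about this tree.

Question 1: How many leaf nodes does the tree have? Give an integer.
Leaves (nodes with no children): D, F, G, H

Answer: 4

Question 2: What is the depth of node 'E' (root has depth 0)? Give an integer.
Answer: 1

Derivation:
Path from root to E: B -> E
Depth = number of edges = 1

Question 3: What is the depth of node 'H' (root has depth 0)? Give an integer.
Answer: 3

Derivation:
Path from root to H: B -> E -> A -> H
Depth = number of edges = 3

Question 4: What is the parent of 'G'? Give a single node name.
Scan adjacency: G appears as child of C

Answer: C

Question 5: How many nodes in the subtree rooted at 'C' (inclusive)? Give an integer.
Subtree rooted at C contains: C, G
Count = 2

Answer: 2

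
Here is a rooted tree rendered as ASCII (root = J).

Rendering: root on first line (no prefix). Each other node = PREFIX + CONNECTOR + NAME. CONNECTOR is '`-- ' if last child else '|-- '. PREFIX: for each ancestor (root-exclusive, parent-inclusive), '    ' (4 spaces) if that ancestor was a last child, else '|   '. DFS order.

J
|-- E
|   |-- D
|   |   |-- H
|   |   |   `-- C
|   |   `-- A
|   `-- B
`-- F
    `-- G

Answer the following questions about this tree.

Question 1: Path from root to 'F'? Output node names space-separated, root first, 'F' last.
Answer: J F

Derivation:
Walk down from root: J -> F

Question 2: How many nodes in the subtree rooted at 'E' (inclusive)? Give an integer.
Answer: 6

Derivation:
Subtree rooted at E contains: A, B, C, D, E, H
Count = 6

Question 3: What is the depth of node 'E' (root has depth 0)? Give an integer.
Answer: 1

Derivation:
Path from root to E: J -> E
Depth = number of edges = 1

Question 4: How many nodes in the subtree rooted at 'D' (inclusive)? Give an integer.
Answer: 4

Derivation:
Subtree rooted at D contains: A, C, D, H
Count = 4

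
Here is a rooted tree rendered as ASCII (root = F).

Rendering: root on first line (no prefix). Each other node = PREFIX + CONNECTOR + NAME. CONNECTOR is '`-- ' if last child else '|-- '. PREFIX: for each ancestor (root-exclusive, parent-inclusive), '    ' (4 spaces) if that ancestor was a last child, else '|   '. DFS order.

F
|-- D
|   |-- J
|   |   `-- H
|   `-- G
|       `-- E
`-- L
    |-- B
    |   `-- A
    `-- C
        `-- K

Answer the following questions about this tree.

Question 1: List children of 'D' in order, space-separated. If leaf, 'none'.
Answer: J G

Derivation:
Node D's children (from adjacency): J, G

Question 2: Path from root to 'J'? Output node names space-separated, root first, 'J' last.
Walk down from root: F -> D -> J

Answer: F D J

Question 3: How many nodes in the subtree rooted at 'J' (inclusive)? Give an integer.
Subtree rooted at J contains: H, J
Count = 2

Answer: 2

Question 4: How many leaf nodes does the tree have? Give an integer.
Leaves (nodes with no children): A, E, H, K

Answer: 4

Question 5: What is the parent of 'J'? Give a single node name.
Scan adjacency: J appears as child of D

Answer: D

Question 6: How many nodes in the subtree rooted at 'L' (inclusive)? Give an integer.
Subtree rooted at L contains: A, B, C, K, L
Count = 5

Answer: 5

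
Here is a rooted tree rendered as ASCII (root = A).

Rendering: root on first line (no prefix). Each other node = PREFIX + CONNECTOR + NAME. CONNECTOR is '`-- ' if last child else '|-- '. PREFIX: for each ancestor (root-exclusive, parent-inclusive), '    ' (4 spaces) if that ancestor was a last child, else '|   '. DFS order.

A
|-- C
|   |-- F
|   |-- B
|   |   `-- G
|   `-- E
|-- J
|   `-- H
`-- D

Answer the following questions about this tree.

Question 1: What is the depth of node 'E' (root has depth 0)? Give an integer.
Path from root to E: A -> C -> E
Depth = number of edges = 2

Answer: 2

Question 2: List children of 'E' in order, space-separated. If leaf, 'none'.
Node E's children (from adjacency): (leaf)

Answer: none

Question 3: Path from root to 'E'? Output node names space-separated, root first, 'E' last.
Answer: A C E

Derivation:
Walk down from root: A -> C -> E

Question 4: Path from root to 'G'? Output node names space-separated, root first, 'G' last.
Answer: A C B G

Derivation:
Walk down from root: A -> C -> B -> G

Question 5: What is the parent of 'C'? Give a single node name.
Answer: A

Derivation:
Scan adjacency: C appears as child of A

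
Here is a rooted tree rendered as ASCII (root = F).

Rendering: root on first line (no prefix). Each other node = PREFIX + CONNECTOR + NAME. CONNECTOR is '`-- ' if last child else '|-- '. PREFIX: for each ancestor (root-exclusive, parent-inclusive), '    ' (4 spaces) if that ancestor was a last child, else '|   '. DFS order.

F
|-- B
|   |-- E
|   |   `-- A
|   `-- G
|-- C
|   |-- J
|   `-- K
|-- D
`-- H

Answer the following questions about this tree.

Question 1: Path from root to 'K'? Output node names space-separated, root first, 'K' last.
Walk down from root: F -> C -> K

Answer: F C K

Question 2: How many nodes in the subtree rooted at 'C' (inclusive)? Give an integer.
Answer: 3

Derivation:
Subtree rooted at C contains: C, J, K
Count = 3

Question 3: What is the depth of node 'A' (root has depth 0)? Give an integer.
Answer: 3

Derivation:
Path from root to A: F -> B -> E -> A
Depth = number of edges = 3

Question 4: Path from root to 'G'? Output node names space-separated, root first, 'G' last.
Answer: F B G

Derivation:
Walk down from root: F -> B -> G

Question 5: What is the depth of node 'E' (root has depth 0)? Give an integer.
Answer: 2

Derivation:
Path from root to E: F -> B -> E
Depth = number of edges = 2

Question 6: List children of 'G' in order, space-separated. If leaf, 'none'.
Answer: none

Derivation:
Node G's children (from adjacency): (leaf)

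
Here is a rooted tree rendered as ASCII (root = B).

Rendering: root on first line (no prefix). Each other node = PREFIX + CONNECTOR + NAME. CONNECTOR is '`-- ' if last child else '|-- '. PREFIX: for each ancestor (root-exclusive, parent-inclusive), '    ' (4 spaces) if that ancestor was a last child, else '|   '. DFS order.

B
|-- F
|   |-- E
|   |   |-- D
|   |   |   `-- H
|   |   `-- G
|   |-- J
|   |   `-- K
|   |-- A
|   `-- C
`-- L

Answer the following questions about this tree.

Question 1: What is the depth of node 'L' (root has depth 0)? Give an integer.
Path from root to L: B -> L
Depth = number of edges = 1

Answer: 1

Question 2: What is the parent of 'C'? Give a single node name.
Scan adjacency: C appears as child of F

Answer: F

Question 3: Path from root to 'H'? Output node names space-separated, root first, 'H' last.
Walk down from root: B -> F -> E -> D -> H

Answer: B F E D H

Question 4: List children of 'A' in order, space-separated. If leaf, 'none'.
Answer: none

Derivation:
Node A's children (from adjacency): (leaf)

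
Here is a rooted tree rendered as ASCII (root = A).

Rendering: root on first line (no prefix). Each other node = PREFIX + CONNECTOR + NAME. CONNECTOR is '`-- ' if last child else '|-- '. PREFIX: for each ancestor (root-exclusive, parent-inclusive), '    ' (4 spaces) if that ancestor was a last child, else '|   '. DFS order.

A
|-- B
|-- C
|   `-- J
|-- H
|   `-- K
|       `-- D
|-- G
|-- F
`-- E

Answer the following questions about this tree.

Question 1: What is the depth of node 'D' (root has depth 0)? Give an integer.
Path from root to D: A -> H -> K -> D
Depth = number of edges = 3

Answer: 3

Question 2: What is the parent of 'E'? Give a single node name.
Answer: A

Derivation:
Scan adjacency: E appears as child of A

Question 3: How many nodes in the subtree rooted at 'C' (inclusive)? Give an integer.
Answer: 2

Derivation:
Subtree rooted at C contains: C, J
Count = 2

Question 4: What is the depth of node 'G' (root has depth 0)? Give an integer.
Path from root to G: A -> G
Depth = number of edges = 1

Answer: 1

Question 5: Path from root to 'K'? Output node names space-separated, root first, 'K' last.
Walk down from root: A -> H -> K

Answer: A H K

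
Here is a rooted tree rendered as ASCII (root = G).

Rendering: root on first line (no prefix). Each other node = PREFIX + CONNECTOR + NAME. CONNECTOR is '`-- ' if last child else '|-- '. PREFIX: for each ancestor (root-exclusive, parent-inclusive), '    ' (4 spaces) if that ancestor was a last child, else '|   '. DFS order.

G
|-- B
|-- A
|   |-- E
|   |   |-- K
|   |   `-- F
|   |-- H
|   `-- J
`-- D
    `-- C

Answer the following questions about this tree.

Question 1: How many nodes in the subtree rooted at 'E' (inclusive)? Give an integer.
Answer: 3

Derivation:
Subtree rooted at E contains: E, F, K
Count = 3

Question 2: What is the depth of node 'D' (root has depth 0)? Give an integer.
Answer: 1

Derivation:
Path from root to D: G -> D
Depth = number of edges = 1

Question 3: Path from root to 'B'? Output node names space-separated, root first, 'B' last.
Answer: G B

Derivation:
Walk down from root: G -> B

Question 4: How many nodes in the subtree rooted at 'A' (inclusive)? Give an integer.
Answer: 6

Derivation:
Subtree rooted at A contains: A, E, F, H, J, K
Count = 6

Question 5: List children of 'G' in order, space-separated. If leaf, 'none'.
Answer: B A D

Derivation:
Node G's children (from adjacency): B, A, D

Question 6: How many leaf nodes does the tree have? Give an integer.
Answer: 6

Derivation:
Leaves (nodes with no children): B, C, F, H, J, K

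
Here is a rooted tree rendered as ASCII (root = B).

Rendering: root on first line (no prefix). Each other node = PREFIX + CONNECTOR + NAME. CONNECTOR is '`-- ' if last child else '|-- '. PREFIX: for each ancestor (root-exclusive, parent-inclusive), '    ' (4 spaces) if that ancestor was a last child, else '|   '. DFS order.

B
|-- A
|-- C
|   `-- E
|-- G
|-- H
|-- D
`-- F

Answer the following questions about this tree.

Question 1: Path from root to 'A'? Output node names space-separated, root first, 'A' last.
Walk down from root: B -> A

Answer: B A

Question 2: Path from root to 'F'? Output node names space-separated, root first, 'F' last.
Walk down from root: B -> F

Answer: B F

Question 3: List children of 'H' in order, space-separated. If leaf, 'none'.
Node H's children (from adjacency): (leaf)

Answer: none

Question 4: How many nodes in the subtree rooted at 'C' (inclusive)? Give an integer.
Answer: 2

Derivation:
Subtree rooted at C contains: C, E
Count = 2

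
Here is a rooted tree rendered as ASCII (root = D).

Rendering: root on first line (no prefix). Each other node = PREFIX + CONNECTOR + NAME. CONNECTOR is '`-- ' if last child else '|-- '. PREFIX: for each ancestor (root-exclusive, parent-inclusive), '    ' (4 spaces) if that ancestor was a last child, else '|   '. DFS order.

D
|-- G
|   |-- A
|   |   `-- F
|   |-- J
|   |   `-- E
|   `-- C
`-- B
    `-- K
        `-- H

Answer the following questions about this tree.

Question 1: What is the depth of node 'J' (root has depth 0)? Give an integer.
Answer: 2

Derivation:
Path from root to J: D -> G -> J
Depth = number of edges = 2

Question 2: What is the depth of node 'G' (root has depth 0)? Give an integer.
Path from root to G: D -> G
Depth = number of edges = 1

Answer: 1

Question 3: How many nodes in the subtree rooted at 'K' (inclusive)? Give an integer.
Subtree rooted at K contains: H, K
Count = 2

Answer: 2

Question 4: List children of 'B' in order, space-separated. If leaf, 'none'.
Node B's children (from adjacency): K

Answer: K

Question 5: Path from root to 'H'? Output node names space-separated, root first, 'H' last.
Walk down from root: D -> B -> K -> H

Answer: D B K H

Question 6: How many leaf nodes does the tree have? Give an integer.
Leaves (nodes with no children): C, E, F, H

Answer: 4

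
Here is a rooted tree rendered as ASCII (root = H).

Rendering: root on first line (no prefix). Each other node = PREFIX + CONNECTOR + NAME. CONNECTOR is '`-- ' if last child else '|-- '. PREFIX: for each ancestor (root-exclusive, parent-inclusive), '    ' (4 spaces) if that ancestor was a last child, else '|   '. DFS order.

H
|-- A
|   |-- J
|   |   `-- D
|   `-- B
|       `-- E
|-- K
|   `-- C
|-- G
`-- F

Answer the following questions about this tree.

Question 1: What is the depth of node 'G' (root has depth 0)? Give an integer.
Path from root to G: H -> G
Depth = number of edges = 1

Answer: 1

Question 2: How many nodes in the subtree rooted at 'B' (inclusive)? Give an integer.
Subtree rooted at B contains: B, E
Count = 2

Answer: 2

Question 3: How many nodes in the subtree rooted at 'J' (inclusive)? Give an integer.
Subtree rooted at J contains: D, J
Count = 2

Answer: 2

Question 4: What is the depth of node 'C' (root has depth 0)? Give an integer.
Path from root to C: H -> K -> C
Depth = number of edges = 2

Answer: 2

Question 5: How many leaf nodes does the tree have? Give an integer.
Answer: 5

Derivation:
Leaves (nodes with no children): C, D, E, F, G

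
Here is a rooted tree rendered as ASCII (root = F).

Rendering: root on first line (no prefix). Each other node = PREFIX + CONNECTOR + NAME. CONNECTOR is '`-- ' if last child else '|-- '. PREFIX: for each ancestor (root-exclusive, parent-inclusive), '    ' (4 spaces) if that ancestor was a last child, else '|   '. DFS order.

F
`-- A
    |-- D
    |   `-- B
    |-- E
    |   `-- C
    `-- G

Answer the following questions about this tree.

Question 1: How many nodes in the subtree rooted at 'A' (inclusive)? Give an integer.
Subtree rooted at A contains: A, B, C, D, E, G
Count = 6

Answer: 6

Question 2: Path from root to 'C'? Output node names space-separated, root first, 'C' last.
Walk down from root: F -> A -> E -> C

Answer: F A E C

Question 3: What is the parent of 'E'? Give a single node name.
Scan adjacency: E appears as child of A

Answer: A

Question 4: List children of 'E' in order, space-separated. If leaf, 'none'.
Answer: C

Derivation:
Node E's children (from adjacency): C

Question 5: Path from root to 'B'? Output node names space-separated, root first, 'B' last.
Walk down from root: F -> A -> D -> B

Answer: F A D B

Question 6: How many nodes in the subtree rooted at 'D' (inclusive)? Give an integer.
Answer: 2

Derivation:
Subtree rooted at D contains: B, D
Count = 2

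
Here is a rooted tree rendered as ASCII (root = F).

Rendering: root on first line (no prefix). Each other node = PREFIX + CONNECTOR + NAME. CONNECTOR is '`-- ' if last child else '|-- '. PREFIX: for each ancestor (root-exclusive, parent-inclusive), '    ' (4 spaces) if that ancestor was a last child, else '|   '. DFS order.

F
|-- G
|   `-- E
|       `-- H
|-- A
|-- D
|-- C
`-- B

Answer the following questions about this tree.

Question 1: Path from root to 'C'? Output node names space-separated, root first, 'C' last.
Answer: F C

Derivation:
Walk down from root: F -> C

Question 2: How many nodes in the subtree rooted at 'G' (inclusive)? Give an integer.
Subtree rooted at G contains: E, G, H
Count = 3

Answer: 3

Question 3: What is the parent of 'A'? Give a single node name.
Scan adjacency: A appears as child of F

Answer: F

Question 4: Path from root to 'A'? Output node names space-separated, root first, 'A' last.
Answer: F A

Derivation:
Walk down from root: F -> A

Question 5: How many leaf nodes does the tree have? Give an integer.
Answer: 5

Derivation:
Leaves (nodes with no children): A, B, C, D, H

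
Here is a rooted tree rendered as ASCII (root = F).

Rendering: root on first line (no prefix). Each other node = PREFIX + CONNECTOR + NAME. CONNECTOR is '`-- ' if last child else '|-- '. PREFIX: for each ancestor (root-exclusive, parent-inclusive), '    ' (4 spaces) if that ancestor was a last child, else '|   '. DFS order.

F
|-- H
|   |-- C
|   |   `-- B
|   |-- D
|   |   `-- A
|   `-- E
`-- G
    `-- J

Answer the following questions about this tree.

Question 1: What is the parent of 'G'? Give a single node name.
Scan adjacency: G appears as child of F

Answer: F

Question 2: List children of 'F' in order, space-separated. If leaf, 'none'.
Node F's children (from adjacency): H, G

Answer: H G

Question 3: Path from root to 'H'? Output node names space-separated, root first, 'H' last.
Walk down from root: F -> H

Answer: F H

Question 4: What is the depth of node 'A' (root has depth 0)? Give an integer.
Path from root to A: F -> H -> D -> A
Depth = number of edges = 3

Answer: 3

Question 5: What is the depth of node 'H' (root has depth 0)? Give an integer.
Answer: 1

Derivation:
Path from root to H: F -> H
Depth = number of edges = 1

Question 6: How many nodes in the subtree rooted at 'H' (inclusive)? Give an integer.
Answer: 6

Derivation:
Subtree rooted at H contains: A, B, C, D, E, H
Count = 6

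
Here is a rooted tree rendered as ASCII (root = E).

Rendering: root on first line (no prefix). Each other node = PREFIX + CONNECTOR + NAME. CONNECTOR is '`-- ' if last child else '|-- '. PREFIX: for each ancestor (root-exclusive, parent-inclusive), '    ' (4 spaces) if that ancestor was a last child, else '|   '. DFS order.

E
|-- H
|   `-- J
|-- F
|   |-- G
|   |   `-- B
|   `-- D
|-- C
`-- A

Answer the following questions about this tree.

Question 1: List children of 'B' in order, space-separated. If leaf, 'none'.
Node B's children (from adjacency): (leaf)

Answer: none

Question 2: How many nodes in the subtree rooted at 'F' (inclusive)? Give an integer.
Subtree rooted at F contains: B, D, F, G
Count = 4

Answer: 4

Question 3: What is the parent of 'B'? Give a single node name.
Scan adjacency: B appears as child of G

Answer: G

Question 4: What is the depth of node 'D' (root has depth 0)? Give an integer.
Path from root to D: E -> F -> D
Depth = number of edges = 2

Answer: 2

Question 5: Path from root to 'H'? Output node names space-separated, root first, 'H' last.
Walk down from root: E -> H

Answer: E H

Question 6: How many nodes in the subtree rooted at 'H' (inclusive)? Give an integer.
Answer: 2

Derivation:
Subtree rooted at H contains: H, J
Count = 2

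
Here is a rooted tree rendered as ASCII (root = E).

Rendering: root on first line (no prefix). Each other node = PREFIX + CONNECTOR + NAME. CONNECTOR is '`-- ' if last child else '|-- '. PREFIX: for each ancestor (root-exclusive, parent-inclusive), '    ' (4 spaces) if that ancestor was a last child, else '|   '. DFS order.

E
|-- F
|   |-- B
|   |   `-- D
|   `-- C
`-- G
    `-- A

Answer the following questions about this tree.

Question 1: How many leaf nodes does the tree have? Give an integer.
Leaves (nodes with no children): A, C, D

Answer: 3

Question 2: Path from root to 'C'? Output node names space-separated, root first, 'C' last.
Walk down from root: E -> F -> C

Answer: E F C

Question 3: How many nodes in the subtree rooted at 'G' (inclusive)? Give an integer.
Subtree rooted at G contains: A, G
Count = 2

Answer: 2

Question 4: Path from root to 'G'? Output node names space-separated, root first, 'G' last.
Answer: E G

Derivation:
Walk down from root: E -> G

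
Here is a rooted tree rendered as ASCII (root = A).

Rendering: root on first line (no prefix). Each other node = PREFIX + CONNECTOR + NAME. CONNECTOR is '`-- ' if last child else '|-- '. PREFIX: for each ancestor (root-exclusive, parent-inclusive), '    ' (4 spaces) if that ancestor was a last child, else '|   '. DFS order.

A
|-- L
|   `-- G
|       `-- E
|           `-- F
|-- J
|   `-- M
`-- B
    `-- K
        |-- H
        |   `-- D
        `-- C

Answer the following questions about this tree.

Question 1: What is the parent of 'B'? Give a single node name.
Answer: A

Derivation:
Scan adjacency: B appears as child of A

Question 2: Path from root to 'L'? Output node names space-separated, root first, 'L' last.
Walk down from root: A -> L

Answer: A L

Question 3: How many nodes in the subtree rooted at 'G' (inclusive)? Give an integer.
Subtree rooted at G contains: E, F, G
Count = 3

Answer: 3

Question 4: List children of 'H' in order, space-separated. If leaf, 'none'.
Node H's children (from adjacency): D

Answer: D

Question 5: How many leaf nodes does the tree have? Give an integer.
Answer: 4

Derivation:
Leaves (nodes with no children): C, D, F, M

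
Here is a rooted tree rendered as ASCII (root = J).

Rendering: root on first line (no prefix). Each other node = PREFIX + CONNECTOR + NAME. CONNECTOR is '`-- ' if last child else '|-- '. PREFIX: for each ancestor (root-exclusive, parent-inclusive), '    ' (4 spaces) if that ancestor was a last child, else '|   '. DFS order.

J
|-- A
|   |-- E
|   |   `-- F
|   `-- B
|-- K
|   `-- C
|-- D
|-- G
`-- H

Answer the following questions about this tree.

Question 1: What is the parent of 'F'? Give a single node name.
Scan adjacency: F appears as child of E

Answer: E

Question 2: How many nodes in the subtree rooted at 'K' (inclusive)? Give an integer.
Answer: 2

Derivation:
Subtree rooted at K contains: C, K
Count = 2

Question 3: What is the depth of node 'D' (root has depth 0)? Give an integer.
Answer: 1

Derivation:
Path from root to D: J -> D
Depth = number of edges = 1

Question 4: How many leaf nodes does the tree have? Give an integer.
Leaves (nodes with no children): B, C, D, F, G, H

Answer: 6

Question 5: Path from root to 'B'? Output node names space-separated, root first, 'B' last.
Answer: J A B

Derivation:
Walk down from root: J -> A -> B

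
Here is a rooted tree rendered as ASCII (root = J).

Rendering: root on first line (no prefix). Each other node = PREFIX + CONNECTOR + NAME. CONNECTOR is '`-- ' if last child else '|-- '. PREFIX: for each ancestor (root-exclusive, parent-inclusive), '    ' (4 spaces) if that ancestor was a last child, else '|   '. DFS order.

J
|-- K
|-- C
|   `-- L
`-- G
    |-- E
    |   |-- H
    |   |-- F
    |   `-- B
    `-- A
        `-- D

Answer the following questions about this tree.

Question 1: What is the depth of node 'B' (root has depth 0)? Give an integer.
Path from root to B: J -> G -> E -> B
Depth = number of edges = 3

Answer: 3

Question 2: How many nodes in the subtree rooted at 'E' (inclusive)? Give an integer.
Subtree rooted at E contains: B, E, F, H
Count = 4

Answer: 4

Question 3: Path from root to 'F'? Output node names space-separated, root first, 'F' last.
Answer: J G E F

Derivation:
Walk down from root: J -> G -> E -> F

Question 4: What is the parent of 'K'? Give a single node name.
Scan adjacency: K appears as child of J

Answer: J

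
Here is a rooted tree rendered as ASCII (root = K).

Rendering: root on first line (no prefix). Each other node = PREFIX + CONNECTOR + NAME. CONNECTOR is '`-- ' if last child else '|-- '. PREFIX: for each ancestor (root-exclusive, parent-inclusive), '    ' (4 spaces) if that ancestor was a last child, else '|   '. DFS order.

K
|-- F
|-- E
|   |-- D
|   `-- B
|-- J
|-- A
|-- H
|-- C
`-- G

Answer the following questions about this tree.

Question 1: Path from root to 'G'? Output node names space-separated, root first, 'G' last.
Answer: K G

Derivation:
Walk down from root: K -> G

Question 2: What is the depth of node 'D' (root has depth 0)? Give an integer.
Path from root to D: K -> E -> D
Depth = number of edges = 2

Answer: 2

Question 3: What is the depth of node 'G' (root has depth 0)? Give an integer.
Path from root to G: K -> G
Depth = number of edges = 1

Answer: 1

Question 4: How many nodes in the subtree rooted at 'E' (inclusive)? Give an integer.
Answer: 3

Derivation:
Subtree rooted at E contains: B, D, E
Count = 3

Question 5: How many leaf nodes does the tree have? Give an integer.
Answer: 8

Derivation:
Leaves (nodes with no children): A, B, C, D, F, G, H, J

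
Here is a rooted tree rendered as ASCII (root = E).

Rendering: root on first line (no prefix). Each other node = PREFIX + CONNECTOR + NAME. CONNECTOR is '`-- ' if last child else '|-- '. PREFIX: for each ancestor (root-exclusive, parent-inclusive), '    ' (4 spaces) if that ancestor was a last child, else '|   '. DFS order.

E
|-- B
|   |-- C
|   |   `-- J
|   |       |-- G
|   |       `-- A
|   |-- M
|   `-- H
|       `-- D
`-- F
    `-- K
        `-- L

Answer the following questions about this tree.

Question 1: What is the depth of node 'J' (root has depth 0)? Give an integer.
Answer: 3

Derivation:
Path from root to J: E -> B -> C -> J
Depth = number of edges = 3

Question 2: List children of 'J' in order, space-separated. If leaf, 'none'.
Node J's children (from adjacency): G, A

Answer: G A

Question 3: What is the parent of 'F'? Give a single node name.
Scan adjacency: F appears as child of E

Answer: E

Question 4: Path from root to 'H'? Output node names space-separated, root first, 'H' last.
Answer: E B H

Derivation:
Walk down from root: E -> B -> H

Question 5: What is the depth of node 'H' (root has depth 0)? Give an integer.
Answer: 2

Derivation:
Path from root to H: E -> B -> H
Depth = number of edges = 2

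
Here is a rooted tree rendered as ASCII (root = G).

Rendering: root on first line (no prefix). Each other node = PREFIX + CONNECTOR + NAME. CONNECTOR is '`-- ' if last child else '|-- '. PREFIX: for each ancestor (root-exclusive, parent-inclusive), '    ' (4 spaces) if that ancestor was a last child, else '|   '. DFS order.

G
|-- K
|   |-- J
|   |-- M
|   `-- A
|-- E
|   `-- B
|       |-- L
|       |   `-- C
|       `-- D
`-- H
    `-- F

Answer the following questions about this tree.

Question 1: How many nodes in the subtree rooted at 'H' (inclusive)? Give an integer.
Answer: 2

Derivation:
Subtree rooted at H contains: F, H
Count = 2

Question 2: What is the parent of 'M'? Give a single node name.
Scan adjacency: M appears as child of K

Answer: K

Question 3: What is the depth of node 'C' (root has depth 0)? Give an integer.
Path from root to C: G -> E -> B -> L -> C
Depth = number of edges = 4

Answer: 4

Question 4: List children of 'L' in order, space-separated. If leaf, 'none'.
Answer: C

Derivation:
Node L's children (from adjacency): C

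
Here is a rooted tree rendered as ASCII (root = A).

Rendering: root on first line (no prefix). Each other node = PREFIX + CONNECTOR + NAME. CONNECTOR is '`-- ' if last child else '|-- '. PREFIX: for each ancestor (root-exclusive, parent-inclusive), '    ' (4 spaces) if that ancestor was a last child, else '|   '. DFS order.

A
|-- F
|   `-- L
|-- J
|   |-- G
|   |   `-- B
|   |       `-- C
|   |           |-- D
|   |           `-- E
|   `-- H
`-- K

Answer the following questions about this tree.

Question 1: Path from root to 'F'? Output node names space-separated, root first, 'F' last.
Walk down from root: A -> F

Answer: A F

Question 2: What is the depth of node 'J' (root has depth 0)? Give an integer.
Path from root to J: A -> J
Depth = number of edges = 1

Answer: 1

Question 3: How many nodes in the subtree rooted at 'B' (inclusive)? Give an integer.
Answer: 4

Derivation:
Subtree rooted at B contains: B, C, D, E
Count = 4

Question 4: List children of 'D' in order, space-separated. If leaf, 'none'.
Node D's children (from adjacency): (leaf)

Answer: none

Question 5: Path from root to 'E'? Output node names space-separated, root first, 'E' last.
Walk down from root: A -> J -> G -> B -> C -> E

Answer: A J G B C E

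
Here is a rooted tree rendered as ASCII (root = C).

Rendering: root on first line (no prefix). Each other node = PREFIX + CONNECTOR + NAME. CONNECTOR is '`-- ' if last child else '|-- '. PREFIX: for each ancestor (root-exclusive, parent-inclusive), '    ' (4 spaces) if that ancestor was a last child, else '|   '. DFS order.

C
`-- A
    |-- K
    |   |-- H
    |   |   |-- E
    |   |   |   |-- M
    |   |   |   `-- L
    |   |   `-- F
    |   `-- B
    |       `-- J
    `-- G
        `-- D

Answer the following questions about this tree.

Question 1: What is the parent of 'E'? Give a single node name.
Scan adjacency: E appears as child of H

Answer: H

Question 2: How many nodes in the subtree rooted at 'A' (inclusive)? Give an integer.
Answer: 11

Derivation:
Subtree rooted at A contains: A, B, D, E, F, G, H, J, K, L, M
Count = 11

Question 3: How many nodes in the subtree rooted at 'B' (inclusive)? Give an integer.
Subtree rooted at B contains: B, J
Count = 2

Answer: 2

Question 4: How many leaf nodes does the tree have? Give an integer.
Leaves (nodes with no children): D, F, J, L, M

Answer: 5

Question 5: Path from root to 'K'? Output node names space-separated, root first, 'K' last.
Answer: C A K

Derivation:
Walk down from root: C -> A -> K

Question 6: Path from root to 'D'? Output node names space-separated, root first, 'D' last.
Answer: C A G D

Derivation:
Walk down from root: C -> A -> G -> D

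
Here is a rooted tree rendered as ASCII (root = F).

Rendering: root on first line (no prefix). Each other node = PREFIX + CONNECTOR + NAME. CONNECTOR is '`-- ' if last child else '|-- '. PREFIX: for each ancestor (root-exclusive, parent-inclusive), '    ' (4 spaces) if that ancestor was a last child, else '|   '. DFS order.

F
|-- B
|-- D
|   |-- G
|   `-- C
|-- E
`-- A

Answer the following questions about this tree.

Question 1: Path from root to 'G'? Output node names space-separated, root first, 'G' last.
Walk down from root: F -> D -> G

Answer: F D G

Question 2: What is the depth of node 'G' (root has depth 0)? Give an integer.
Path from root to G: F -> D -> G
Depth = number of edges = 2

Answer: 2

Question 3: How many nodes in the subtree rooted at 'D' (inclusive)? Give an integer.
Subtree rooted at D contains: C, D, G
Count = 3

Answer: 3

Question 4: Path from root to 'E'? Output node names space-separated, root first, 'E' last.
Answer: F E

Derivation:
Walk down from root: F -> E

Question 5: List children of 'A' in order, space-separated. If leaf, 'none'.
Answer: none

Derivation:
Node A's children (from adjacency): (leaf)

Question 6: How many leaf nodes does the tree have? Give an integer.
Leaves (nodes with no children): A, B, C, E, G

Answer: 5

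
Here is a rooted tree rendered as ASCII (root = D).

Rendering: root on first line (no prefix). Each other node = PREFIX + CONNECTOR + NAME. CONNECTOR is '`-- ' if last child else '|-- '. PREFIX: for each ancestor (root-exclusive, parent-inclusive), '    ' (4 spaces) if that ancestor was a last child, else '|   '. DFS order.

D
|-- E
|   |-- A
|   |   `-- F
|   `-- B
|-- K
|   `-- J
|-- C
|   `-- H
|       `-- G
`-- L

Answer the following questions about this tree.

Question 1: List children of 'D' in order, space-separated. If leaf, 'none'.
Node D's children (from adjacency): E, K, C, L

Answer: E K C L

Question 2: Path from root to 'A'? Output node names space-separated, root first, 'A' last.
Answer: D E A

Derivation:
Walk down from root: D -> E -> A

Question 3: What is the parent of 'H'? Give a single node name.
Answer: C

Derivation:
Scan adjacency: H appears as child of C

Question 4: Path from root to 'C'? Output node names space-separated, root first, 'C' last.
Answer: D C

Derivation:
Walk down from root: D -> C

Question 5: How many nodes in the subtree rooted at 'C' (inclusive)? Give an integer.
Answer: 3

Derivation:
Subtree rooted at C contains: C, G, H
Count = 3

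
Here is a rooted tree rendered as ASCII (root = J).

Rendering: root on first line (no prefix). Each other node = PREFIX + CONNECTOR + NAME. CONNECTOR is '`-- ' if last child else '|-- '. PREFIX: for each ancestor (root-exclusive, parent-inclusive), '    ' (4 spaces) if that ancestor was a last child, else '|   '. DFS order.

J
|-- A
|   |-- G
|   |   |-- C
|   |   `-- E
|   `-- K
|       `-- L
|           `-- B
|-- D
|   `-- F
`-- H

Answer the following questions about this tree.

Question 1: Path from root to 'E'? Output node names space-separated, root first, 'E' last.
Walk down from root: J -> A -> G -> E

Answer: J A G E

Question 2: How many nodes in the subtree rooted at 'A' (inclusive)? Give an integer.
Answer: 7

Derivation:
Subtree rooted at A contains: A, B, C, E, G, K, L
Count = 7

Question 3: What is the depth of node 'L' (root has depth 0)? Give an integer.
Answer: 3

Derivation:
Path from root to L: J -> A -> K -> L
Depth = number of edges = 3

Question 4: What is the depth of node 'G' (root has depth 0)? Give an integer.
Path from root to G: J -> A -> G
Depth = number of edges = 2

Answer: 2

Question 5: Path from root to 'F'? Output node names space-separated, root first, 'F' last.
Walk down from root: J -> D -> F

Answer: J D F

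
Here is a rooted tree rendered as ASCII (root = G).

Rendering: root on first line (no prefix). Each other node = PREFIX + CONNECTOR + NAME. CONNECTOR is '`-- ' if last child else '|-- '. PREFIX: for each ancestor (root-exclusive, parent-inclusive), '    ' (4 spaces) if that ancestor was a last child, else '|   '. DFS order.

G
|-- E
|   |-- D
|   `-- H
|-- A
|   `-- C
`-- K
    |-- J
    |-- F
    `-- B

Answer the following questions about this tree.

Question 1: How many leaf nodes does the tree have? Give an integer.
Answer: 6

Derivation:
Leaves (nodes with no children): B, C, D, F, H, J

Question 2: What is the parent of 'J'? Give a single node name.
Scan adjacency: J appears as child of K

Answer: K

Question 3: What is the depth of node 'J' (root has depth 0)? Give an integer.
Path from root to J: G -> K -> J
Depth = number of edges = 2

Answer: 2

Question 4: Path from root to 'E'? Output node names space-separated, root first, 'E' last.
Walk down from root: G -> E

Answer: G E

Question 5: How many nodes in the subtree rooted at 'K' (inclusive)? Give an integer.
Subtree rooted at K contains: B, F, J, K
Count = 4

Answer: 4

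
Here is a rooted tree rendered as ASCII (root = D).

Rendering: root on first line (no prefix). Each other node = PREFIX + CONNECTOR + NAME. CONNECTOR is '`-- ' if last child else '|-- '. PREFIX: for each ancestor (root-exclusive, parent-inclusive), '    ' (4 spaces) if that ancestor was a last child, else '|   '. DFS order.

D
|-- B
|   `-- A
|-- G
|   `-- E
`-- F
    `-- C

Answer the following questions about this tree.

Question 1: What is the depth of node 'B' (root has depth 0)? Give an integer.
Path from root to B: D -> B
Depth = number of edges = 1

Answer: 1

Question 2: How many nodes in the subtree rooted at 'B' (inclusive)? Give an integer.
Answer: 2

Derivation:
Subtree rooted at B contains: A, B
Count = 2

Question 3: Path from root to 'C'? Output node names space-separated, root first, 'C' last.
Walk down from root: D -> F -> C

Answer: D F C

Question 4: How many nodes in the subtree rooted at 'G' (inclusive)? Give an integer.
Subtree rooted at G contains: E, G
Count = 2

Answer: 2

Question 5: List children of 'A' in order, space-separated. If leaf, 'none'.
Node A's children (from adjacency): (leaf)

Answer: none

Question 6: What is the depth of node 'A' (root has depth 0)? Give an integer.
Path from root to A: D -> B -> A
Depth = number of edges = 2

Answer: 2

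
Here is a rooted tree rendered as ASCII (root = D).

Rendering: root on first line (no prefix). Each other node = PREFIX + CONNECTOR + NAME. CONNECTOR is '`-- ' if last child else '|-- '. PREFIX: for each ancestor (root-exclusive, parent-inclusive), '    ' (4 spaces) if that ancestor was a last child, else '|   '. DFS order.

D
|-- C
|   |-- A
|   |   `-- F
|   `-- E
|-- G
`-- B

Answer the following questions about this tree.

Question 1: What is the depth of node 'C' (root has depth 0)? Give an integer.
Answer: 1

Derivation:
Path from root to C: D -> C
Depth = number of edges = 1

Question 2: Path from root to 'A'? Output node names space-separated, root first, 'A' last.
Walk down from root: D -> C -> A

Answer: D C A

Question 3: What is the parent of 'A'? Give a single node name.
Answer: C

Derivation:
Scan adjacency: A appears as child of C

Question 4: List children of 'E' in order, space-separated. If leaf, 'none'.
Node E's children (from adjacency): (leaf)

Answer: none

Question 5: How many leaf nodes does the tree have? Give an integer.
Leaves (nodes with no children): B, E, F, G

Answer: 4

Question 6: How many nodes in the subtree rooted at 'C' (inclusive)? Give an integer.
Answer: 4

Derivation:
Subtree rooted at C contains: A, C, E, F
Count = 4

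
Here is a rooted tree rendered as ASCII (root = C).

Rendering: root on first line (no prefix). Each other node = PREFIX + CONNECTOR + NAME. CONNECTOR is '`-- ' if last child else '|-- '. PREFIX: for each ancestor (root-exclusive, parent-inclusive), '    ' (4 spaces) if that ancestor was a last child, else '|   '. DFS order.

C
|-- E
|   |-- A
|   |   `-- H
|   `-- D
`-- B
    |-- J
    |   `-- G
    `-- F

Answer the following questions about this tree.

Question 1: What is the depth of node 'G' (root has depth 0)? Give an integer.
Path from root to G: C -> B -> J -> G
Depth = number of edges = 3

Answer: 3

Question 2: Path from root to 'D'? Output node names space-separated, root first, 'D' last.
Answer: C E D

Derivation:
Walk down from root: C -> E -> D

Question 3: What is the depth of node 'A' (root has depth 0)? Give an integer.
Answer: 2

Derivation:
Path from root to A: C -> E -> A
Depth = number of edges = 2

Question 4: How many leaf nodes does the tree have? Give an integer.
Leaves (nodes with no children): D, F, G, H

Answer: 4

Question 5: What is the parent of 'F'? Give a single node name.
Answer: B

Derivation:
Scan adjacency: F appears as child of B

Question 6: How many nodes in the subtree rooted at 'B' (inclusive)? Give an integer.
Answer: 4

Derivation:
Subtree rooted at B contains: B, F, G, J
Count = 4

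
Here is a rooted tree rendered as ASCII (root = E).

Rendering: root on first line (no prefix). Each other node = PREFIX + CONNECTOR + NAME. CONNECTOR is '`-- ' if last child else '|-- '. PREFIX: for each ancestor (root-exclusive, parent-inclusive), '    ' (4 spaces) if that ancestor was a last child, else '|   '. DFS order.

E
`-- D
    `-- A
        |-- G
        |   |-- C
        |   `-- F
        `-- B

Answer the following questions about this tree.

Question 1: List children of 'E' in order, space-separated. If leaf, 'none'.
Answer: D

Derivation:
Node E's children (from adjacency): D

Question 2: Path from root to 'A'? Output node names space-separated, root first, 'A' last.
Answer: E D A

Derivation:
Walk down from root: E -> D -> A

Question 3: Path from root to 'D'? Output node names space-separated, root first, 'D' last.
Answer: E D

Derivation:
Walk down from root: E -> D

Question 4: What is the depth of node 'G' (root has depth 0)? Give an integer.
Path from root to G: E -> D -> A -> G
Depth = number of edges = 3

Answer: 3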